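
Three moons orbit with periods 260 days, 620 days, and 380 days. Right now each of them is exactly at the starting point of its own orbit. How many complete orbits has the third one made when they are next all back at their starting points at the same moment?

403 orbits

They are all back at their starting positions together after one LCM of the periods.
260 = 2^2 × 5 × 13
620 = 2^2 × 5 × 31
380 = 2^2 × 5 × 19
LCM(260, 620, 380) = 2^2 × 5 × 13 × 19 × 31 = 153140.
Orbits for period 380: 153140 / 380 = 403.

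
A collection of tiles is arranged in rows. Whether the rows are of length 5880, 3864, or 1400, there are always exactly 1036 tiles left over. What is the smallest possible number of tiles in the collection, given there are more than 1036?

N − 1036 must be a common multiple of 5880, 3864, and 1400.
5880 = 2^3 × 3 × 5 × 7^2
3864 = 2^3 × 3 × 7 × 23
1400 = 2^3 × 5^2 × 7
LCM(5880, 3864, 1400) = 2^3 × 3 × 5^2 × 7^2 × 23 = 676200.
Smallest N > 1036 is LCM + 1036 = 676200 + 1036 = 677236.

677236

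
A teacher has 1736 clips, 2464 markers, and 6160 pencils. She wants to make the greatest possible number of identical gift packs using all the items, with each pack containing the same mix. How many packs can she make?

56 packs

The pack count must divide each quantity, so the greatest is gcd(1736, 2464, 6160).
1736 = 2^3 × 7 × 31
2464 = 2^5 × 7 × 11
6160 = 2^4 × 5 × 7 × 11
gcd(1736, 2464, 6160) = 2^3 × 7 = 56.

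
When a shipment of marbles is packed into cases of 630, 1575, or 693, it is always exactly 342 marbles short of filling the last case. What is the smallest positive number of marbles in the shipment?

Being 342 short of a full case of size k means N ≡ −342 (mod k), i.e. N + 342 is a multiple of each size.
630 = 2 × 3^2 × 5 × 7
1575 = 3^2 × 5^2 × 7
693 = 3^2 × 7 × 11
LCM(630, 1575, 693) = 2 × 3^2 × 5^2 × 7 × 11 = 34650.
Smallest positive N is 34650 − 342 = 34308.

34308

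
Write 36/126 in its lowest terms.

36 = 2^2 × 3^2
126 = 2 × 3^2 × 7
gcd(36, 126) = 2 × 3^2 = 18.
Divide numerator and denominator by 18: 36/126 = 2/7.

2/7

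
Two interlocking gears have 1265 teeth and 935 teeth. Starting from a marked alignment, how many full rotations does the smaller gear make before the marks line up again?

The first common completion time is the LCM of the periods.
1265 = 5 × 11 × 23
935 = 5 × 11 × 17
LCM(1265, 935) = 5 × 11 × 17 × 23 = 21505.
Rotations for period 935: 21505 / 935 = 23.

23 rotations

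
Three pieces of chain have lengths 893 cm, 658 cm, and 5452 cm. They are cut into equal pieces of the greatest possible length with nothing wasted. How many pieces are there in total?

149

Piece length = gcd(893, 658, 5452).
893 = 19 × 47
658 = 2 × 7 × 47
5452 = 2^2 × 29 × 47
gcd(893, 658, 5452) = 47.
Total pieces = 893/47 + 658/47 + 5452/47 = 19 + 14 + 116 = 149.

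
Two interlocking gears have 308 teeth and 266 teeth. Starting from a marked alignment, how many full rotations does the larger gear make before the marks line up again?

19 rotations

They are all back at their starting positions together after one LCM of the periods.
308 = 2^2 × 7 × 11
266 = 2 × 7 × 19
LCM(308, 266) = 2^2 × 7 × 11 × 19 = 5852.
Rotations for period 308: 5852 / 308 = 19.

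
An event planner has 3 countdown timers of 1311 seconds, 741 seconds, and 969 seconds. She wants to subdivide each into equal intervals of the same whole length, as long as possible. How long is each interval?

57 seconds

The interval must divide each timer length; the longest such is the gcd.
1311 = 3 × 19 × 23
741 = 3 × 13 × 19
969 = 3 × 17 × 19
gcd(1311, 741, 969) = 3 × 19 = 57.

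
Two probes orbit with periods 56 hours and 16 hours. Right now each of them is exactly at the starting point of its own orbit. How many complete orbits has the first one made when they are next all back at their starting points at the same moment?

2 orbits

They are all back at their starting positions together after one LCM of the periods.
56 = 2^3 × 7
16 = 2^4
LCM(56, 16) = 2^4 × 7 = 112.
Orbits for period 56: 112 / 56 = 2.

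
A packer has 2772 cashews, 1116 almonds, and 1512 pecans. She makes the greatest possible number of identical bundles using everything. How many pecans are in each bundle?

Number of bundles = gcd(2772, 1116, 1512).
2772 = 2^2 × 3^2 × 7 × 11
1116 = 2^2 × 3^2 × 31
1512 = 2^3 × 3^3 × 7
gcd(2772, 1116, 1512) = 2^2 × 3^2 = 36.
pecans per bundle = 1512 / 36 = 42.

42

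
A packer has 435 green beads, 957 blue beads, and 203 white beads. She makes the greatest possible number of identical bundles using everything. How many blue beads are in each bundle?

Number of bundles = gcd(435, 957, 203).
435 = 3 × 5 × 29
957 = 3 × 11 × 29
203 = 7 × 29
gcd(435, 957, 203) = 29.
blue beads per bundle = 957 / 29 = 33.

33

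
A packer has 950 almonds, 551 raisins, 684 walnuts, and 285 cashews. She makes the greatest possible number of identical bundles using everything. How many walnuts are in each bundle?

Number of bundles = gcd(950, 551, 684, 285).
950 = 2 × 5^2 × 19
551 = 19 × 29
684 = 2^2 × 3^2 × 19
285 = 3 × 5 × 19
gcd(950, 551, 684, 285) = 19.
walnuts per bundle = 684 / 19 = 36.

36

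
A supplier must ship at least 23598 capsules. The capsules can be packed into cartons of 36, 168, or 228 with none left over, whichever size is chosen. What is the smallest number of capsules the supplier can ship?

28728

The number of capsules must be a common multiple of 36, 168, and 228, so a multiple of their LCM.
36 = 2^2 × 3^2
168 = 2^3 × 3 × 7
228 = 2^2 × 3 × 19
LCM(36, 168, 228) = 2^3 × 3^2 × 7 × 19 = 9576.
Smallest multiple of 9576 that is ≥ 23598: ⌈23598/9576⌉ × 9576 = 3 × 9576 = 28728.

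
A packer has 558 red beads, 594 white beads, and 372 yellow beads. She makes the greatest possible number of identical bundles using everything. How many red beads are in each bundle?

93

Number of bundles = gcd(558, 594, 372).
558 = 2 × 3^2 × 31
594 = 2 × 3^3 × 11
372 = 2^2 × 3 × 31
gcd(558, 594, 372) = 2 × 3 = 6.
red beads per bundle = 558 / 6 = 93.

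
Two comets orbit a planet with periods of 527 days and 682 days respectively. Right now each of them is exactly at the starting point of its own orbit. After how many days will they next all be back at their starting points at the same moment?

The first simultaneous occurrence is after LCM of the individual periods.
527 = 17 × 31
682 = 2 × 11 × 31
LCM(527, 682) = 2 × 11 × 17 × 31 = 11594.

11594 days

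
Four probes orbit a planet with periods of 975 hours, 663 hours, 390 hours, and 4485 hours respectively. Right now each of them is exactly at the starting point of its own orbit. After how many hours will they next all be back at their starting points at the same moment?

We need the least common multiple of the intervals.
975 = 3 × 5^2 × 13
663 = 3 × 13 × 17
390 = 2 × 3 × 5 × 13
4485 = 3 × 5 × 13 × 23
LCM(975, 663, 390, 4485) = 2 × 3 × 5^2 × 13 × 17 × 23 = 762450.

762450 hours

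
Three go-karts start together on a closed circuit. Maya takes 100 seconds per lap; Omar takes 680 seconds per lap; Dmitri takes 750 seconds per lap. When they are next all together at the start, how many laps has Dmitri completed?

68 laps

The first common completion time is the LCM of the periods.
100 = 2^2 × 5^2
680 = 2^3 × 5 × 17
750 = 2 × 3 × 5^3
LCM(100, 680, 750) = 2^3 × 3 × 5^3 × 17 = 51000.
Laps for period 750: 51000 / 750 = 68.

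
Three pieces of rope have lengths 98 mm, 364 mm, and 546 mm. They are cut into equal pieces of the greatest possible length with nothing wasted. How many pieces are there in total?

Piece length = gcd(98, 364, 546).
98 = 2 × 7^2
364 = 2^2 × 7 × 13
546 = 2 × 3 × 7 × 13
gcd(98, 364, 546) = 2 × 7 = 14.
Total pieces = 98/14 + 364/14 + 546/14 = 7 + 26 + 39 = 72.

72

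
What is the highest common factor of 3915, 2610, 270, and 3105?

45

3915 = 3^3 × 5 × 29
2610 = 2 × 3^2 × 5 × 29
270 = 2 × 3^3 × 5
3105 = 3^3 × 5 × 23
gcd(3915, 2610, 270, 3105) = 3^2 × 5 = 45.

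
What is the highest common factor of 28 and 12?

28 = 2^2 × 7
12 = 2^2 × 3
gcd(28, 12) = 2^2 = 4.

4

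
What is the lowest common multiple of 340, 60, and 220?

11220

340 = 2^2 × 5 × 17
60 = 2^2 × 3 × 5
220 = 2^2 × 5 × 11
LCM(340, 60, 220) = 2^2 × 3 × 5 × 11 × 17 = 11220.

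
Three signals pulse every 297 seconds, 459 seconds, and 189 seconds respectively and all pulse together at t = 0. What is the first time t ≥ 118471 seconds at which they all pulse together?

Joint pulses occur at multiples of LCM(297, 459, 189).
297 = 3^3 × 11
459 = 3^3 × 17
189 = 3^3 × 7
LCM(297, 459, 189) = 3^3 × 7 × 11 × 17 = 35343.
Smallest multiple of 35343 that is ≥ 118471: ⌈118471/35343⌉ × 35343 = 4 × 35343 = 141372.

141372 seconds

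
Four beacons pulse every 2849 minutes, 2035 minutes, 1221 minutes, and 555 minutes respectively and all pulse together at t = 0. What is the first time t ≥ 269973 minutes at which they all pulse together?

Joint pulses occur at multiples of LCM(2849, 2035, 1221, 555).
2849 = 7 × 11 × 37
2035 = 5 × 11 × 37
1221 = 3 × 11 × 37
555 = 3 × 5 × 37
LCM(2849, 2035, 1221, 555) = 3 × 5 × 7 × 11 × 37 = 42735.
Smallest multiple of 42735 that is ≥ 269973: ⌈269973/42735⌉ × 42735 = 7 × 42735 = 299145.

299145 minutes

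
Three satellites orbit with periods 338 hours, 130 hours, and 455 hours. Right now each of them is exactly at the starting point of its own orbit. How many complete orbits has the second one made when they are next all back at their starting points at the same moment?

91 orbits

They are all back at their starting positions together after one LCM of the periods.
338 = 2 × 13^2
130 = 2 × 5 × 13
455 = 5 × 7 × 13
LCM(338, 130, 455) = 2 × 5 × 7 × 13^2 = 11830.
Orbits for period 130: 11830 / 130 = 91.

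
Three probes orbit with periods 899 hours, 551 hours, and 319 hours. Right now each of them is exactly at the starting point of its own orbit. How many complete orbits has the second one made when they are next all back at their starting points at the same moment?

341 orbits

They are all back at their starting positions together after one LCM of the periods.
899 = 29 × 31
551 = 19 × 29
319 = 11 × 29
LCM(899, 551, 319) = 11 × 19 × 29 × 31 = 187891.
Orbits for period 551: 187891 / 551 = 341.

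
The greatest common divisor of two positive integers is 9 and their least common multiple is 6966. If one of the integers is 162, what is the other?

For two integers, gcd × lcm = product, so the other is (9 × 6966) / 162 = 62694 / 162 = 387.

387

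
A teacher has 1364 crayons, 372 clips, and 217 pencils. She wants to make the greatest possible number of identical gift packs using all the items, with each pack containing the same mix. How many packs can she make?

31 packs

The pack count must divide each quantity, so the greatest is gcd(1364, 372, 217).
1364 = 2^2 × 11 × 31
372 = 2^2 × 3 × 31
217 = 7 × 31
gcd(1364, 372, 217) = 31.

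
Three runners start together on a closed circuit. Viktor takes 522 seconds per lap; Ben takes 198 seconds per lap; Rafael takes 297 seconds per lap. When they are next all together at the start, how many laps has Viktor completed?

They are all back at their starting positions together after one LCM of the periods.
522 = 2 × 3^2 × 29
198 = 2 × 3^2 × 11
297 = 3^3 × 11
LCM(522, 198, 297) = 2 × 3^3 × 11 × 29 = 17226.
Laps for period 522: 17226 / 522 = 33.

33 laps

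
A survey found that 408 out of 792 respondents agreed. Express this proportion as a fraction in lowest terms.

408 = 2^3 × 3 × 17
792 = 2^3 × 3^2 × 11
gcd(408, 792) = 2^3 × 3 = 24.
Divide numerator and denominator by 24: 408/792 = 17/33.

17/33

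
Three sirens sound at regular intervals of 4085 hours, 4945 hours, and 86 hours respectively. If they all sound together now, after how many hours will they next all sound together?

They coincide at every common multiple of the periods; the first is the LCM.
4085 = 5 × 19 × 43
4945 = 5 × 23 × 43
86 = 2 × 43
LCM(4085, 4945, 86) = 2 × 5 × 19 × 23 × 43 = 187910.

187910 hours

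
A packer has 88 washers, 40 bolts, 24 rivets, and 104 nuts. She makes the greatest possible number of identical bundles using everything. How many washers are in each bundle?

Number of bundles = gcd(88, 40, 24, 104).
88 = 2^3 × 11
40 = 2^3 × 5
24 = 2^3 × 3
104 = 2^3 × 13
gcd(88, 40, 24, 104) = 2^3 = 8.
washers per bundle = 88 / 8 = 11.

11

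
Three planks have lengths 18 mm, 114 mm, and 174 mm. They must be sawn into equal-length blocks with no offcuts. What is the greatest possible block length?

6 mm

The block length must divide every plank, so the greatest is gcd(18, 114, 174).
18 = 2 × 3^2
114 = 2 × 3 × 19
174 = 2 × 3 × 29
gcd(18, 114, 174) = 2 × 3 = 6.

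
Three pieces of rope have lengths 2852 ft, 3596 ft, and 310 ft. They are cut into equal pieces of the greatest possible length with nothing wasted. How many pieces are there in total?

Piece length = gcd(2852, 3596, 310).
2852 = 2^2 × 23 × 31
3596 = 2^2 × 29 × 31
310 = 2 × 5 × 31
gcd(2852, 3596, 310) = 2 × 31 = 62.
Total pieces = 2852/62 + 3596/62 + 310/62 = 46 + 58 + 5 = 109.

109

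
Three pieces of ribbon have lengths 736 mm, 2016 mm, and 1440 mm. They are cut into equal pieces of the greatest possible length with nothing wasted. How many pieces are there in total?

Piece length = gcd(736, 2016, 1440).
736 = 2^5 × 23
2016 = 2^5 × 3^2 × 7
1440 = 2^5 × 3^2 × 5
gcd(736, 2016, 1440) = 2^5 = 32.
Total pieces = 736/32 + 2016/32 + 1440/32 = 23 + 63 + 45 = 131.

131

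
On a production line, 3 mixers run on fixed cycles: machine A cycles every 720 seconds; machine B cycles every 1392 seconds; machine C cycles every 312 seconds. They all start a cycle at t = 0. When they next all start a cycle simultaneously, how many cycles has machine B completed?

They are all back at their starting positions together after one LCM of the periods.
720 = 2^4 × 3^2 × 5
1392 = 2^4 × 3 × 29
312 = 2^3 × 3 × 13
LCM(720, 1392, 312) = 2^4 × 3^2 × 5 × 13 × 29 = 271440.
Cycles for period 1392: 271440 / 1392 = 195.

195 cycles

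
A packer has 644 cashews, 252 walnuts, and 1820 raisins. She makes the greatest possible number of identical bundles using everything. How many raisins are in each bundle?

Number of bundles = gcd(644, 252, 1820).
644 = 2^2 × 7 × 23
252 = 2^2 × 3^2 × 7
1820 = 2^2 × 5 × 7 × 13
gcd(644, 252, 1820) = 2^2 × 7 = 28.
raisins per bundle = 1820 / 28 = 65.

65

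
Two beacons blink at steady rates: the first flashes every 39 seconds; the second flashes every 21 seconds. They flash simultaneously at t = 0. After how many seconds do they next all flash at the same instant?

We need the least common multiple of the intervals.
39 = 3 × 13
21 = 3 × 7
LCM(39, 21) = 3 × 7 × 13 = 273.

273 seconds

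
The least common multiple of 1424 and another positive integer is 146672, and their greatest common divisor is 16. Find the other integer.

1648

gcd × lcm = product of the two integers, so the other integer is (16 × 146672) / 1424 = 1648.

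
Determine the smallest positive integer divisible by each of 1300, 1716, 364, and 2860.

300300

1300 = 2^2 × 5^2 × 13
1716 = 2^2 × 3 × 11 × 13
364 = 2^2 × 7 × 13
2860 = 2^2 × 5 × 11 × 13
LCM(1300, 1716, 364, 2860) = 2^2 × 3 × 5^2 × 7 × 11 × 13 = 300300.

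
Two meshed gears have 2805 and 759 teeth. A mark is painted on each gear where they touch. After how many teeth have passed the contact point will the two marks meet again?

We need the least common multiple of the intervals.
2805 = 3 × 5 × 11 × 17
759 = 3 × 11 × 23
LCM(2805, 759) = 3 × 5 × 11 × 17 × 23 = 64515.

64515 teeth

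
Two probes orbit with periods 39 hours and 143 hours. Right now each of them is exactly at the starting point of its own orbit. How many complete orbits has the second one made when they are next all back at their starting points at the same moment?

3 orbits

All finish a whole number of cycles simultaneously at t = LCM of the periods.
39 = 3 × 13
143 = 11 × 13
LCM(39, 143) = 3 × 11 × 13 = 429.
Orbits for period 143: 429 / 143 = 3.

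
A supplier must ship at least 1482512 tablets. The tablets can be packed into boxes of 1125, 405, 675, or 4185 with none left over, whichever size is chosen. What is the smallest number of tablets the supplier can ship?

1569375

The number of tablets must be a common multiple of 1125, 405, 675, and 4185, so a multiple of their LCM.
1125 = 3^2 × 5^3
405 = 3^4 × 5
675 = 3^3 × 5^2
4185 = 3^3 × 5 × 31
LCM(1125, 405, 675, 4185) = 3^4 × 5^3 × 31 = 313875.
Smallest multiple of 313875 that is ≥ 1482512: ⌈1482512/313875⌉ × 313875 = 5 × 313875 = 1569375.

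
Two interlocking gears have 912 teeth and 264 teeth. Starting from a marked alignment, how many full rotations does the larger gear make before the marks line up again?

They are all back at their starting positions together after one LCM of the periods.
912 = 2^4 × 3 × 19
264 = 2^3 × 3 × 11
LCM(912, 264) = 2^4 × 3 × 11 × 19 = 10032.
Rotations for period 912: 10032 / 912 = 11.

11 rotations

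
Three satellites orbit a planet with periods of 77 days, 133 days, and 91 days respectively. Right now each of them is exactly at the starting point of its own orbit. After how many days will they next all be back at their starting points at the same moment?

19019 days

The first simultaneous occurrence is after LCM of the individual periods.
77 = 7 × 11
133 = 7 × 19
91 = 7 × 13
LCM(77, 133, 91) = 7 × 11 × 13 × 19 = 19019.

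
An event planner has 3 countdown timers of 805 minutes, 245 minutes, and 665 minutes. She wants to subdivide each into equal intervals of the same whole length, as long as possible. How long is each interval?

The interval must divide each timer length; the longest such is the gcd.
805 = 5 × 7 × 23
245 = 5 × 7^2
665 = 5 × 7 × 19
gcd(805, 245, 665) = 5 × 7 = 35.

35 minutes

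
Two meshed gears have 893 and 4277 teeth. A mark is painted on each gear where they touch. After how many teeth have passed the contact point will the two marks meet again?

81263 teeth

We need the least common multiple of the intervals.
893 = 19 × 47
4277 = 7 × 13 × 47
LCM(893, 4277) = 7 × 13 × 19 × 47 = 81263.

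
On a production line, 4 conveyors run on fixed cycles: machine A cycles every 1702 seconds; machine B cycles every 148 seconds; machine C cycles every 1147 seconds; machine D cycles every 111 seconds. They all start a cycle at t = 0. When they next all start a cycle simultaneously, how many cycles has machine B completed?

They are all back at their starting positions together after one LCM of the periods.
1702 = 2 × 23 × 37
148 = 2^2 × 37
1147 = 31 × 37
111 = 3 × 37
LCM(1702, 148, 1147, 111) = 2^2 × 3 × 23 × 31 × 37 = 316572.
Cycles for period 148: 316572 / 148 = 2139.

2139 cycles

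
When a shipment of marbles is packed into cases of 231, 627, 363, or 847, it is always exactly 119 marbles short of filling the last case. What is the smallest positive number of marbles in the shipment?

Being 119 short of a full case of size k means N ≡ −119 (mod k), i.e. N + 119 is a multiple of each size.
231 = 3 × 7 × 11
627 = 3 × 11 × 19
363 = 3 × 11^2
847 = 7 × 11^2
LCM(231, 627, 363, 847) = 3 × 7 × 11^2 × 19 = 48279.
Smallest positive N is 48279 − 119 = 48160.

48160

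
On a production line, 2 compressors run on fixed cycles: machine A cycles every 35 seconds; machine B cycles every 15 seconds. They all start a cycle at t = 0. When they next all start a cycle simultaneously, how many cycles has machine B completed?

7 cycles

They are all back at their starting positions together after one LCM of the periods.
35 = 5 × 7
15 = 3 × 5
LCM(35, 15) = 3 × 5 × 7 = 105.
Cycles for period 15: 105 / 15 = 7.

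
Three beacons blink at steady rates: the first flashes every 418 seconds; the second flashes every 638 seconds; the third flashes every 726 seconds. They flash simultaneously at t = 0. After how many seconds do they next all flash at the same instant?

400026 seconds

The first simultaneous occurrence is after LCM of the individual periods.
418 = 2 × 11 × 19
638 = 2 × 11 × 29
726 = 2 × 3 × 11^2
LCM(418, 638, 726) = 2 × 3 × 11^2 × 19 × 29 = 400026.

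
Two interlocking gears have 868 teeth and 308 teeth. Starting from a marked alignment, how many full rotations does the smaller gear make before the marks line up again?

31 rotations

All finish a whole number of cycles simultaneously at t = LCM of the periods.
868 = 2^2 × 7 × 31
308 = 2^2 × 7 × 11
LCM(868, 308) = 2^2 × 7 × 11 × 31 = 9548.
Rotations for period 308: 9548 / 308 = 31.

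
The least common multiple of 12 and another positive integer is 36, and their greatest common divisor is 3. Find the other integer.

gcd × lcm = product of the two integers, so the other integer is (3 × 36) / 12 = 9.

9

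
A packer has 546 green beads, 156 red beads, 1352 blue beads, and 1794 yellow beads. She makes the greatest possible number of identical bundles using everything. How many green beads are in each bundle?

21

Number of bundles = gcd(546, 156, 1352, 1794).
546 = 2 × 3 × 7 × 13
156 = 2^2 × 3 × 13
1352 = 2^3 × 13^2
1794 = 2 × 3 × 13 × 23
gcd(546, 156, 1352, 1794) = 2 × 13 = 26.
green beads per bundle = 546 / 26 = 21.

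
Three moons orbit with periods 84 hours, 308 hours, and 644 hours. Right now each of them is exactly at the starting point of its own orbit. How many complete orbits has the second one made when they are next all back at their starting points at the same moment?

69 orbits

All finish a whole number of cycles simultaneously at t = LCM of the periods.
84 = 2^2 × 3 × 7
308 = 2^2 × 7 × 11
644 = 2^2 × 7 × 23
LCM(84, 308, 644) = 2^2 × 3 × 7 × 11 × 23 = 21252.
Orbits for period 308: 21252 / 308 = 69.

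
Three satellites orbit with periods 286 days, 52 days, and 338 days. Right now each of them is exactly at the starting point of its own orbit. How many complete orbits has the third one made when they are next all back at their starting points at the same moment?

All finish a whole number of cycles simultaneously at t = LCM of the periods.
286 = 2 × 11 × 13
52 = 2^2 × 13
338 = 2 × 13^2
LCM(286, 52, 338) = 2^2 × 11 × 13^2 = 7436.
Orbits for period 338: 7436 / 338 = 22.

22 orbits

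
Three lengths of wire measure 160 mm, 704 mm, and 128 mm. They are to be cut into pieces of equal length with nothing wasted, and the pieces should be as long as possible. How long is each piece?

Each piece length must divide every original length, so the longest possible is gcd(160, 704, 128).
160 = 2^5 × 5
704 = 2^6 × 11
128 = 2^7
gcd(160, 704, 128) = 2^5 = 32.

32 mm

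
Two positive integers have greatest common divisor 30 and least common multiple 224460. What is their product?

For any two positive integers, gcd × lcm = product = 30 × 224460 = 6733800.

6733800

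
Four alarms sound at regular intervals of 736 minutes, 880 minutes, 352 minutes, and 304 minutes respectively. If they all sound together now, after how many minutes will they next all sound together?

They coincide at every common multiple of the periods; the first is the LCM.
736 = 2^5 × 23
880 = 2^4 × 5 × 11
352 = 2^5 × 11
304 = 2^4 × 19
LCM(736, 880, 352, 304) = 2^5 × 5 × 11 × 19 × 23 = 769120.

769120 minutes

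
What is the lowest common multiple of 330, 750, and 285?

330 = 2 × 3 × 5 × 11
750 = 2 × 3 × 5^3
285 = 3 × 5 × 19
LCM(330, 750, 285) = 2 × 3 × 5^3 × 11 × 19 = 156750.

156750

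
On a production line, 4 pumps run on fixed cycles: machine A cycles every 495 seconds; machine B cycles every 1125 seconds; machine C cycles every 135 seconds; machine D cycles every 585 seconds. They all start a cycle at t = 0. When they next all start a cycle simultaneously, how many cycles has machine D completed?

All finish a whole number of cycles simultaneously at t = LCM of the periods.
495 = 3^2 × 5 × 11
1125 = 3^2 × 5^3
135 = 3^3 × 5
585 = 3^2 × 5 × 13
LCM(495, 1125, 135, 585) = 3^3 × 5^3 × 11 × 13 = 482625.
Cycles for period 585: 482625 / 585 = 825.

825 cycles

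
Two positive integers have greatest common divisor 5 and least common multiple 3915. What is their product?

For any two positive integers, gcd × lcm = product = 5 × 3915 = 19575.

19575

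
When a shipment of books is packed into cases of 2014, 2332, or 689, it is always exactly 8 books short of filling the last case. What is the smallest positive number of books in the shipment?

Being 8 short of a full case of size k means N ≡ −8 (mod k), i.e. N + 8 is a multiple of each size.
2014 = 2 × 19 × 53
2332 = 2^2 × 11 × 53
689 = 13 × 53
LCM(2014, 2332, 689) = 2^2 × 11 × 13 × 19 × 53 = 576004.
Smallest positive N is 576004 − 8 = 575996.

575996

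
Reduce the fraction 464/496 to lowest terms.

29/31

464 = 2^4 × 29
496 = 2^4 × 31
gcd(464, 496) = 2^4 = 16.
Divide numerator and denominator by 16: 464/496 = 29/31.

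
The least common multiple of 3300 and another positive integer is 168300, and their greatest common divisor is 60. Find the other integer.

gcd × lcm = product of the two integers, so the other integer is (60 × 168300) / 3300 = 3060.

3060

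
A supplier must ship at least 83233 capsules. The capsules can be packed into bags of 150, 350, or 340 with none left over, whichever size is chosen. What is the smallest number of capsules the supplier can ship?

107100

The number of capsules must be a common multiple of 150, 350, and 340, so a multiple of their LCM.
150 = 2 × 3 × 5^2
350 = 2 × 5^2 × 7
340 = 2^2 × 5 × 17
LCM(150, 350, 340) = 2^2 × 3 × 5^2 × 7 × 17 = 35700.
Smallest multiple of 35700 that is ≥ 83233: ⌈83233/35700⌉ × 35700 = 3 × 35700 = 107100.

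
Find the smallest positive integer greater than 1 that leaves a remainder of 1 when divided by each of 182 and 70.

911

N − 1 must be a common multiple of 182 and 70.
182 = 2 × 7 × 13
70 = 2 × 5 × 7
LCM(182, 70) = 2 × 5 × 7 × 13 = 910.
Smallest N > 1 is LCM + 1 = 910 + 1 = 911.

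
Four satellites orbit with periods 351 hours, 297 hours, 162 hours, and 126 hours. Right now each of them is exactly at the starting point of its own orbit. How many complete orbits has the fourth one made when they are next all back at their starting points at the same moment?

They are all back at their starting positions together after one LCM of the periods.
351 = 3^3 × 13
297 = 3^3 × 11
162 = 2 × 3^4
126 = 2 × 3^2 × 7
LCM(351, 297, 162, 126) = 2 × 3^4 × 7 × 11 × 13 = 162162.
Orbits for period 126: 162162 / 126 = 1287.

1287 orbits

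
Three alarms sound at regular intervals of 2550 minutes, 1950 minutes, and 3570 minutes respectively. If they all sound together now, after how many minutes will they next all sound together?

We need the least common multiple of the intervals.
2550 = 2 × 3 × 5^2 × 17
1950 = 2 × 3 × 5^2 × 13
3570 = 2 × 3 × 5 × 7 × 17
LCM(2550, 1950, 3570) = 2 × 3 × 5^2 × 7 × 13 × 17 = 232050.

232050 minutes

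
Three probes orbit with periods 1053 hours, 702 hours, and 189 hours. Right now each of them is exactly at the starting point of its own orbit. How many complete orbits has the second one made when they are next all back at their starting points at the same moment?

21 orbits

All finish a whole number of cycles simultaneously at t = LCM of the periods.
1053 = 3^4 × 13
702 = 2 × 3^3 × 13
189 = 3^3 × 7
LCM(1053, 702, 189) = 2 × 3^4 × 7 × 13 = 14742.
Orbits for period 702: 14742 / 702 = 21.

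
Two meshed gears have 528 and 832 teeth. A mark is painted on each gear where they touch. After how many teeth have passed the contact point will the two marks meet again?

They coincide at every common multiple of the periods; the first is the LCM.
528 = 2^4 × 3 × 11
832 = 2^6 × 13
LCM(528, 832) = 2^6 × 3 × 11 × 13 = 27456.

27456 teeth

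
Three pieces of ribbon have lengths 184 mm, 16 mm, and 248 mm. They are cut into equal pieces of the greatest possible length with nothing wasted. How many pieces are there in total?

Piece length = gcd(184, 16, 248).
184 = 2^3 × 23
16 = 2^4
248 = 2^3 × 31
gcd(184, 16, 248) = 2^3 = 8.
Total pieces = 184/8 + 16/8 + 248/8 = 23 + 2 + 31 = 56.

56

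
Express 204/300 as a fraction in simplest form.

204 = 2^2 × 3 × 17
300 = 2^2 × 3 × 5^2
gcd(204, 300) = 2^2 × 3 = 12.
Divide numerator and denominator by 12: 204/300 = 17/25.

17/25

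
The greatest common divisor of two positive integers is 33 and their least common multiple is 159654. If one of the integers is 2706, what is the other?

1947

For two integers, gcd × lcm = product, so the other is (33 × 159654) / 2706 = 5268582 / 2706 = 1947.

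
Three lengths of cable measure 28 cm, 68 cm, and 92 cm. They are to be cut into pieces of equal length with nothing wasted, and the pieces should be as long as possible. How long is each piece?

4 cm

Each piece length must divide every original length, so the longest possible is gcd(28, 68, 92).
28 = 2^2 × 7
68 = 2^2 × 17
92 = 2^2 × 23
gcd(28, 68, 92) = 2^2 = 4.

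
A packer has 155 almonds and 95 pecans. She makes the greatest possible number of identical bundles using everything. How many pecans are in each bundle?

Number of bundles = gcd(155, 95).
155 = 5 × 31
95 = 5 × 19
gcd(155, 95) = 5.
pecans per bundle = 95 / 5 = 19.

19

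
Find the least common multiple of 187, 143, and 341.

75361

187 = 11 × 17
143 = 11 × 13
341 = 11 × 31
LCM(187, 143, 341) = 11 × 13 × 17 × 31 = 75361.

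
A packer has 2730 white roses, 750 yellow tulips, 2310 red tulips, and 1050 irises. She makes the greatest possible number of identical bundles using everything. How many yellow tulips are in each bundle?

25

Number of bundles = gcd(2730, 750, 2310, 1050).
2730 = 2 × 3 × 5 × 7 × 13
750 = 2 × 3 × 5^3
2310 = 2 × 3 × 5 × 7 × 11
1050 = 2 × 3 × 5^2 × 7
gcd(2730, 750, 2310, 1050) = 2 × 3 × 5 = 30.
yellow tulips per bundle = 750 / 30 = 25.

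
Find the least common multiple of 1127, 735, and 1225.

1127 = 7^2 × 23
735 = 3 × 5 × 7^2
1225 = 5^2 × 7^2
LCM(1127, 735, 1225) = 3 × 5^2 × 7^2 × 23 = 84525.

84525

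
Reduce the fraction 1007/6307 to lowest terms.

1007 = 19 × 53
6307 = 7 × 17 × 53
gcd(1007, 6307) = 53.
Divide numerator and denominator by 53: 1007/6307 = 19/119.

19/119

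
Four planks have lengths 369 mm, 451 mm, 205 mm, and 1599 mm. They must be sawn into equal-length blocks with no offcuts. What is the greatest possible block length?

41 mm

This is the greatest common divisor of 369, 451, 205, and 1599.
369 = 3^2 × 41
451 = 11 × 41
205 = 5 × 41
1599 = 3 × 13 × 41
gcd(369, 451, 205, 1599) = 41.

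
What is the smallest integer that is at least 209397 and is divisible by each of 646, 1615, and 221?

209950

The integer must be a common multiple of 646, 1615, and 221, so a multiple of their LCM.
646 = 2 × 17 × 19
1615 = 5 × 17 × 19
221 = 13 × 17
LCM(646, 1615, 221) = 2 × 5 × 13 × 17 × 19 = 41990.
Smallest multiple of 41990 that is ≥ 209397: ⌈209397/41990⌉ × 41990 = 5 × 41990 = 209950.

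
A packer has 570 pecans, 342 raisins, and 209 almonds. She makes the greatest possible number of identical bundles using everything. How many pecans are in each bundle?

30

Number of bundles = gcd(570, 342, 209).
570 = 2 × 3 × 5 × 19
342 = 2 × 3^2 × 19
209 = 11 × 19
gcd(570, 342, 209) = 19.
pecans per bundle = 570 / 19 = 30.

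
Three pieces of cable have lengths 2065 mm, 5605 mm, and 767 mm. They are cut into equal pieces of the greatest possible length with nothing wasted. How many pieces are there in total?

Piece length = gcd(2065, 5605, 767).
2065 = 5 × 7 × 59
5605 = 5 × 19 × 59
767 = 13 × 59
gcd(2065, 5605, 767) = 59.
Total pieces = 2065/59 + 5605/59 + 767/59 = 35 + 95 + 13 = 143.

143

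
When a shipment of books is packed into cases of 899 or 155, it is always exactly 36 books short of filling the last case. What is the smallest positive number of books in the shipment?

Being 36 short of a full case of size k means N ≡ −36 (mod k), i.e. N + 36 is a multiple of each size.
899 = 29 × 31
155 = 5 × 31
LCM(899, 155) = 5 × 29 × 31 = 4495.
Smallest positive N is 4495 − 36 = 4459.

4459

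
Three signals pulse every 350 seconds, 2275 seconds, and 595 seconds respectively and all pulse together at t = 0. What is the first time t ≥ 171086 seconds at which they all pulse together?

232050 seconds

Joint pulses occur at multiples of LCM(350, 2275, 595).
350 = 2 × 5^2 × 7
2275 = 5^2 × 7 × 13
595 = 5 × 7 × 17
LCM(350, 2275, 595) = 2 × 5^2 × 7 × 13 × 17 = 77350.
Smallest multiple of 77350 that is ≥ 171086: ⌈171086/77350⌉ × 77350 = 3 × 77350 = 232050.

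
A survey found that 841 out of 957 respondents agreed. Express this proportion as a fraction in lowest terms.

29/33

841 = 29^2
957 = 3 × 11 × 29
gcd(841, 957) = 29.
Divide numerator and denominator by 29: 841/957 = 29/33.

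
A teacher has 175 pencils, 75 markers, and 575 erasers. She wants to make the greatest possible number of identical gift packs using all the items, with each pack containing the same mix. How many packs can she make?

The pack count must divide each quantity, so the greatest is gcd(175, 75, 575).
175 = 5^2 × 7
75 = 3 × 5^2
575 = 5^2 × 23
gcd(175, 75, 575) = 5^2 = 25.

25 packs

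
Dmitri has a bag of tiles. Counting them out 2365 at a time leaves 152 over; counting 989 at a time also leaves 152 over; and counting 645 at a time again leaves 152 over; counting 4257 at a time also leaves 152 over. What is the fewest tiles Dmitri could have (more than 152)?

N − 152 must be a common multiple of 2365, 989, 645, and 4257.
2365 = 5 × 11 × 43
989 = 23 × 43
645 = 3 × 5 × 43
4257 = 3^2 × 11 × 43
LCM(2365, 989, 645, 4257) = 3^2 × 5 × 11 × 23 × 43 = 489555.
Smallest N > 152 is LCM + 152 = 489555 + 152 = 489707.

489707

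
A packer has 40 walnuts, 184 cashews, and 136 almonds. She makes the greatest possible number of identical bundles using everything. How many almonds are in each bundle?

Number of bundles = gcd(40, 184, 136).
40 = 2^3 × 5
184 = 2^3 × 23
136 = 2^3 × 17
gcd(40, 184, 136) = 2^3 = 8.
almonds per bundle = 136 / 8 = 17.

17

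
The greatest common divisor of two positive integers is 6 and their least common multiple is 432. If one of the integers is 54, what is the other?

48

For two integers, gcd × lcm = product, so the other is (6 × 432) / 54 = 2592 / 54 = 48.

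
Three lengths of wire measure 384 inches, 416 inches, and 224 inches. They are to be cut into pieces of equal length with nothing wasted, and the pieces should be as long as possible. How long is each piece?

Each piece length must divide every original length, so the longest possible is gcd(384, 416, 224).
384 = 2^7 × 3
416 = 2^5 × 13
224 = 2^5 × 7
gcd(384, 416, 224) = 2^5 = 32.

32 inches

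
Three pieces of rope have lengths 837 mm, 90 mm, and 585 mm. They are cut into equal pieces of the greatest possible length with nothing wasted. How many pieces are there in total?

168

Piece length = gcd(837, 90, 585).
837 = 3^3 × 31
90 = 2 × 3^2 × 5
585 = 3^2 × 5 × 13
gcd(837, 90, 585) = 3^2 = 9.
Total pieces = 837/9 + 90/9 + 585/9 = 93 + 10 + 65 = 168.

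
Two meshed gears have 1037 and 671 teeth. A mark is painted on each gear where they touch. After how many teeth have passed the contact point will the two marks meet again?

We need the least common multiple of the intervals.
1037 = 17 × 61
671 = 11 × 61
LCM(1037, 671) = 11 × 17 × 61 = 11407.

11407 teeth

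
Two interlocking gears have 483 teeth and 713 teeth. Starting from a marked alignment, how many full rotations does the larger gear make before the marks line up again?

They are all back at their starting positions together after one LCM of the periods.
483 = 3 × 7 × 23
713 = 23 × 31
LCM(483, 713) = 3 × 7 × 23 × 31 = 14973.
Rotations for period 713: 14973 / 713 = 21.

21 rotations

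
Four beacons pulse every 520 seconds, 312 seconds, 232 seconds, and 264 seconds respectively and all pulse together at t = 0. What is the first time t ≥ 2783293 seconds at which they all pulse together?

Joint pulses occur at multiples of LCM(520, 312, 232, 264).
520 = 2^3 × 5 × 13
312 = 2^3 × 3 × 13
232 = 2^3 × 29
264 = 2^3 × 3 × 11
LCM(520, 312, 232, 264) = 2^3 × 3 × 5 × 11 × 13 × 29 = 497640.
Smallest multiple of 497640 that is ≥ 2783293: ⌈2783293/497640⌉ × 497640 = 6 × 497640 = 2985840.

2985840 seconds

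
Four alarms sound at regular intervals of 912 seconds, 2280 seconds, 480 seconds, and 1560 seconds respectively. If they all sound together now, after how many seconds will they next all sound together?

118560 seconds

The first simultaneous occurrence is after LCM of the individual periods.
912 = 2^4 × 3 × 19
2280 = 2^3 × 3 × 5 × 19
480 = 2^5 × 3 × 5
1560 = 2^3 × 3 × 5 × 13
LCM(912, 2280, 480, 1560) = 2^5 × 3 × 5 × 13 × 19 = 118560.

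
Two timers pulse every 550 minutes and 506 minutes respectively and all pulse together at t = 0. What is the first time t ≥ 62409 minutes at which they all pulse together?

63250 minutes

Joint pulses occur at multiples of LCM(550, 506).
550 = 2 × 5^2 × 11
506 = 2 × 11 × 23
LCM(550, 506) = 2 × 5^2 × 11 × 23 = 12650.
Smallest multiple of 12650 that is ≥ 62409: ⌈62409/12650⌉ × 12650 = 5 × 12650 = 63250.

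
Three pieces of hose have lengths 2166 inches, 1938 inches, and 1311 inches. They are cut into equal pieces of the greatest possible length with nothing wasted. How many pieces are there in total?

Piece length = gcd(2166, 1938, 1311).
2166 = 2 × 3 × 19^2
1938 = 2 × 3 × 17 × 19
1311 = 3 × 19 × 23
gcd(2166, 1938, 1311) = 3 × 19 = 57.
Total pieces = 2166/57 + 1938/57 + 1311/57 = 38 + 34 + 23 = 95.

95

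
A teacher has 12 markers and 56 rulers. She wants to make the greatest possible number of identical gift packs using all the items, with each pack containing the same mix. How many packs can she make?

The pack count must divide each quantity, so the greatest is gcd(12, 56).
12 = 2^2 × 3
56 = 2^3 × 7
gcd(12, 56) = 2^2 = 4.

4 packs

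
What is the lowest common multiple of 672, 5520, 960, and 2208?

154560

672 = 2^5 × 3 × 7
5520 = 2^4 × 3 × 5 × 23
960 = 2^6 × 3 × 5
2208 = 2^5 × 3 × 23
LCM(672, 5520, 960, 2208) = 2^6 × 3 × 5 × 7 × 23 = 154560.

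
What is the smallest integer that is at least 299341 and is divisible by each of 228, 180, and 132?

300960

The integer must be a common multiple of 228, 180, and 132, so a multiple of their LCM.
228 = 2^2 × 3 × 19
180 = 2^2 × 3^2 × 5
132 = 2^2 × 3 × 11
LCM(228, 180, 132) = 2^2 × 3^2 × 5 × 11 × 19 = 37620.
Smallest multiple of 37620 that is ≥ 299341: ⌈299341/37620⌉ × 37620 = 8 × 37620 = 300960.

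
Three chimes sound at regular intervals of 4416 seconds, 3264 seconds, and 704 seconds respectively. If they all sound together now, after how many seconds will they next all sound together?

The first simultaneous occurrence is after LCM of the individual periods.
4416 = 2^6 × 3 × 23
3264 = 2^6 × 3 × 17
704 = 2^6 × 11
LCM(4416, 3264, 704) = 2^6 × 3 × 11 × 17 × 23 = 825792.

825792 seconds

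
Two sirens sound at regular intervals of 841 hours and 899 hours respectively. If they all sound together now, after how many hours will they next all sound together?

The first simultaneous occurrence is after LCM of the individual periods.
841 = 29^2
899 = 29 × 31
LCM(841, 899) = 29^2 × 31 = 26071.

26071 hours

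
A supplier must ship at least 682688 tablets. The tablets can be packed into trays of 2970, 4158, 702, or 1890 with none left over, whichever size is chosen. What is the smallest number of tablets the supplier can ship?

The number of tablets must be a common multiple of 2970, 4158, 702, and 1890, so a multiple of their LCM.
2970 = 2 × 3^3 × 5 × 11
4158 = 2 × 3^3 × 7 × 11
702 = 2 × 3^3 × 13
1890 = 2 × 3^3 × 5 × 7
LCM(2970, 4158, 702, 1890) = 2 × 3^3 × 5 × 7 × 11 × 13 = 270270.
Smallest multiple of 270270 that is ≥ 682688: ⌈682688/270270⌉ × 270270 = 3 × 270270 = 810810.

810810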